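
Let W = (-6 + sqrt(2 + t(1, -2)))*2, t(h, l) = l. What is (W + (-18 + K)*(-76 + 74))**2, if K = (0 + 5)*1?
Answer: 196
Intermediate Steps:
K = 5 (K = 5*1 = 5)
W = -12 (W = (-6 + sqrt(2 - 2))*2 = (-6 + sqrt(0))*2 = (-6 + 0)*2 = -6*2 = -12)
(W + (-18 + K)*(-76 + 74))**2 = (-12 + (-18 + 5)*(-76 + 74))**2 = (-12 - 13*(-2))**2 = (-12 + 26)**2 = 14**2 = 196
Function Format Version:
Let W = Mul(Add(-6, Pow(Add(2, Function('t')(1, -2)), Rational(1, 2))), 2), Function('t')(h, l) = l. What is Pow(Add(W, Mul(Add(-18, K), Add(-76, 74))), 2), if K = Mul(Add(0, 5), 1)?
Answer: 196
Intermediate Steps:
K = 5 (K = Mul(5, 1) = 5)
W = -12 (W = Mul(Add(-6, Pow(Add(2, -2), Rational(1, 2))), 2) = Mul(Add(-6, Pow(0, Rational(1, 2))), 2) = Mul(Add(-6, 0), 2) = Mul(-6, 2) = -12)
Pow(Add(W, Mul(Add(-18, K), Add(-76, 74))), 2) = Pow(Add(-12, Mul(Add(-18, 5), Add(-76, 74))), 2) = Pow(Add(-12, Mul(-13, -2)), 2) = Pow(Add(-12, 26), 2) = Pow(14, 2) = 196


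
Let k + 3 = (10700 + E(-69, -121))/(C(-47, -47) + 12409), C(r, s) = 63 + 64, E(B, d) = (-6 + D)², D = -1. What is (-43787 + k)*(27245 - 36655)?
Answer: 2582765951155/6268 ≈ 4.1206e+8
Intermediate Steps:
E(B, d) = 49 (E(B, d) = (-6 - 1)² = (-7)² = 49)
C(r, s) = 127
k = -26859/12536 (k = -3 + (10700 + 49)/(127 + 12409) = -3 + 10749/12536 = -26859/12536 ≈ -2.1425)
(-43787 + k)*(27245 - 36655) = (-43787 - 26859/12536)*(27245 - 36655) = -548940691/12536*(-9410) = 2582765951155/6268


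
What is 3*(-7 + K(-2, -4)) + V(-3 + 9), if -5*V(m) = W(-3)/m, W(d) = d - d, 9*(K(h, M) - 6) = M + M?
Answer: -17/3 ≈ -5.6667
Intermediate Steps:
K(h, M) = 6 + 2*M/9 (K(h, M) = 6 + (M + M)/9 = 6 + (2*M)/9 = 6 + 2*M/9)
W(d) = 0
V(m) = 0 (V(m) = -0/m = -⅕*0 = 0)
3*(-7 + K(-2, -4)) + V(-3 + 9) = 3*(-7 + (6 + (2/9)*(-4))) + 0 = 3*(-7 + (6 - 8/9)) + 0 = 3*(-7 + 46/9) + 0 = 3*(-17/9) + 0 = -17/3 + 0 = -17/3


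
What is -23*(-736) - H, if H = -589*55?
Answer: 49323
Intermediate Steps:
H = -32395
-23*(-736) - H = -23*(-736) - 1*(-32395) = 16928 + 32395 = 49323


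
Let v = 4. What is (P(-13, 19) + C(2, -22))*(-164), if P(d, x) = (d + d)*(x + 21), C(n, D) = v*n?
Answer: 169248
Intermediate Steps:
C(n, D) = 4*n
P(d, x) = 2*d*(21 + x) (P(d, x) = (2*d)*(21 + x) = 2*d*(21 + x))
(P(-13, 19) + C(2, -22))*(-164) = (2*(-13)*(21 + 19) + 4*2)*(-164) = (2*(-13)*40 + 8)*(-164) = (-1040 + 8)*(-164) = -1032*(-164) = 169248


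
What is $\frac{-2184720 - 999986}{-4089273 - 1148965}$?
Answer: $\frac{1592353}{2619119} \approx 0.60797$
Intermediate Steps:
$\frac{-2184720 - 999986}{-4089273 - 1148965} = \frac{-2184720 + \left(-2441568 + 1441582\right)}{-5238238} = \left(-2184720 - 999986\right) \left(- \frac{1}{5238238}\right) = \left(-3184706\right) \left(- \frac{1}{5238238}\right) = \frac{1592353}{2619119}$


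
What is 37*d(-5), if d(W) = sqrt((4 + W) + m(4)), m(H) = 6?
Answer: 37*sqrt(5) ≈ 82.734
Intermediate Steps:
d(W) = sqrt(10 + W) (d(W) = sqrt((4 + W) + 6) = sqrt(10 + W))
37*d(-5) = 37*sqrt(10 - 5) = 37*sqrt(5)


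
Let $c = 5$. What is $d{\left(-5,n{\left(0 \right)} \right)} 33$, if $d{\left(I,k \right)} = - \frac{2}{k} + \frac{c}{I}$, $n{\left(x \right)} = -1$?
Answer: $33$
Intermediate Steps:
$d{\left(I,k \right)} = - \frac{2}{k} + \frac{5}{I}$
$d{\left(-5,n{\left(0 \right)} \right)} 33 = \left(- \frac{2}{-1} + \frac{5}{-5}\right) 33 = \left(\left(-2\right) \left(-1\right) + 5 \left(- \frac{1}{5}\right)\right) 33 = \left(2 - 1\right) 33 = 1 \cdot 33 = 33$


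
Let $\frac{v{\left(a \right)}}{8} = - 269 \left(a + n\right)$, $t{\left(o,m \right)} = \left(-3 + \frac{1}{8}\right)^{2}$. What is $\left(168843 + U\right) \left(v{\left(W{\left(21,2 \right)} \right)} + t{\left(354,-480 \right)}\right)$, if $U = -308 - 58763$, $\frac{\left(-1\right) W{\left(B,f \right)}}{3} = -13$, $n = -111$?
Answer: $\frac{272150721635}{16} \approx 1.7009 \cdot 10^{10}$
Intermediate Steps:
$W{\left(B,f \right)} = 39$ ($W{\left(B,f \right)} = \left(-3\right) \left(-13\right) = 39$)
$U = -59071$
$t{\left(o,m \right)} = \frac{529}{64}$ ($t{\left(o,m \right)} = \left(-3 + \frac{1}{8}\right)^{2} = \left(- \frac{23}{8}\right)^{2} = \frac{529}{64}$)
$v{\left(a \right)} = 238872 - 2152 a$ ($v{\left(a \right)} = 8 \left(- 269 \left(a - 111\right)\right) = 8 \left(- 269 \left(-111 + a\right)\right) = 8 \left(29859 - 269 a\right) = 238872 - 2152 a$)
$\left(168843 + U\right) \left(v{\left(W{\left(21,2 \right)} \right)} + t{\left(354,-480 \right)}\right) = \left(168843 - 59071\right) \left(\left(238872 - 83928\right) + \frac{529}{64}\right) = 109772 \left(\left(238872 - 83928\right) + \frac{529}{64}\right) = 109772 \left(154944 + \frac{529}{64}\right) = 109772 \cdot \frac{9916945}{64} = \frac{272150721635}{16}$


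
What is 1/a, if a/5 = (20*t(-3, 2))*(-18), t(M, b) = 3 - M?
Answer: -1/10800 ≈ -9.2593e-5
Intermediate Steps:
a = -10800 (a = 5*((20*(3 - 1*(-3)))*(-18)) = 5*((20*(3 + 3))*(-18)) = 5*((20*6)*(-18)) = 5*(120*(-18)) = 5*(-2160) = -10800)
1/a = 1/(-10800) = -1/10800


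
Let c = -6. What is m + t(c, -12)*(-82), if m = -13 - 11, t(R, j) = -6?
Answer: 468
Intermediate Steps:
m = -24
m + t(c, -12)*(-82) = -24 - 6*(-82) = -24 + 492 = 468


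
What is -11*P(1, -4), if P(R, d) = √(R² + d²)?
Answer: -11*√17 ≈ -45.354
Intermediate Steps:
-11*P(1, -4) = -11*√(1² + (-4)²) = -11*√(1 + 16) = -11*√17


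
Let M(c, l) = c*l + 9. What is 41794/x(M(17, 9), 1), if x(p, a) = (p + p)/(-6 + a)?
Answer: -104485/162 ≈ -644.97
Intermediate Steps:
M(c, l) = 9 + c*l
x(p, a) = 2*p/(-6 + a) (x(p, a) = (2*p)/(-6 + a) = 2*p/(-6 + a))
41794/x(M(17, 9), 1) = 41794/((2*(9 + 17*9)/(-6 + 1))) = 41794/((2*(9 + 153)/(-5))) = 41794/((2*162*(-⅕))) = 41794/(-324/5) = 41794*(-5/324) = -104485/162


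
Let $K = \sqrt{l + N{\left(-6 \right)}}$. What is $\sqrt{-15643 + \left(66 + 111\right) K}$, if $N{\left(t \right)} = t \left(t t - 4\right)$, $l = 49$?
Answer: $\sqrt{-15643 + 177 i \sqrt{143}} \approx 8.4424 + 125.36 i$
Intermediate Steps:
$N{\left(t \right)} = t \left(-4 + t^{2}\right)$ ($N{\left(t \right)} = t \left(t^{2} - 4\right) = t \left(-4 + t^{2}\right)$)
$K = i \sqrt{143}$ ($K = \sqrt{49 - 6 \left(-4 + \left(-6\right)^{2}\right)} = \sqrt{49 - 6 \left(-4 + 36\right)} = \sqrt{49 - 192} = \sqrt{-143} = i \sqrt{143} \approx 11.958 i$)
$\sqrt{-15643 + \left(66 + 111\right) K} = \sqrt{-15643 + \left(66 + 111\right) i \sqrt{143}} = \sqrt{-15643 + 177 i \sqrt{143}}$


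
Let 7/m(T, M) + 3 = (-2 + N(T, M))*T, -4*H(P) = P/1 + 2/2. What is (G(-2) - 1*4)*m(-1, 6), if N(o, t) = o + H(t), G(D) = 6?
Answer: 8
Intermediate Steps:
H(P) = -¼ - P/4 (H(P) = -(P/1 + 2/2)/4 = -(P*1 + 2*(½))/4 = -(P + 1)/4 = -(1 + P)/4 = -¼ - P/4)
N(o, t) = -¼ + o - t/4 (N(o, t) = o + (-¼ - t/4) = -¼ + o - t/4)
m(T, M) = 7/(-3 + T*(-9/4 + T - M/4)) (m(T, M) = 7/(-3 + (-2 + (-¼ + T - M/4))*T) = 7/(-3 + (-9/4 + T - M/4)*T) = 7/(-3 + T*(-9/4 + T - M/4)))
(G(-2) - 1*4)*m(-1, 6) = (6 - 1*4)*(-28/(12 + 8*(-1) - (1 + 6 - 4*(-1)))) = (6 - 4)*(-28/(12 - 8 - (1 + 6 + 4))) = 2*(-28/(12 - 8 - 1*11)) = 2*(-28/(12 - 8 - 11)) = 2*(-28/(-7)) = 2*(-28*(-⅐)) = 2*4 = 8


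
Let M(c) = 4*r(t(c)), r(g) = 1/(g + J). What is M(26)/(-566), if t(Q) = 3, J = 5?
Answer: -1/1132 ≈ -0.00088339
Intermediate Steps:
r(g) = 1/(5 + g) (r(g) = 1/(g + 5) = 1/(5 + g))
M(c) = ½ (M(c) = 4/(5 + 3) = 4/8 = 4*(⅛) = ½)
M(26)/(-566) = (½)/(-566) = (½)*(-1/566) = -1/1132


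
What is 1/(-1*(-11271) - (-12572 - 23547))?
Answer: 1/47390 ≈ 2.1101e-5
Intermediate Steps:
1/(-1*(-11271) - (-12572 - 23547)) = 1/(11271 - 1*(-36119)) = 1/(11271 + 36119) = 1/47390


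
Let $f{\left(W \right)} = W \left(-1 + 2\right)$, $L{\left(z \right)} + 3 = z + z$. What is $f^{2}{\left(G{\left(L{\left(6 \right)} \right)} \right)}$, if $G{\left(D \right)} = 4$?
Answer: $16$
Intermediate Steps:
$L{\left(z \right)} = -3 + 2 z$ ($L{\left(z \right)} = -3 + \left(z + z\right) = -3 + 2 z$)
$f{\left(W \right)} = W$ ($f{\left(W \right)} = W 1 = W$)
$f^{2}{\left(G{\left(L{\left(6 \right)} \right)} \right)} = 4^{2} = 16$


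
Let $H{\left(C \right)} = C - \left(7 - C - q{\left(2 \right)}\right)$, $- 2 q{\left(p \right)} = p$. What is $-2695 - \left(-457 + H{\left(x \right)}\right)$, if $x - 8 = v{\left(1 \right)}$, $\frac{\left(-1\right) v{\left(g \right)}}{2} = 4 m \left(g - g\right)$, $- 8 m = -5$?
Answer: $-2246$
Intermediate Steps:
$m = \frac{5}{8}$ ($m = \left(- \frac{1}{8}\right) \left(-5\right) = \frac{5}{8} \approx 0.625$)
$q{\left(p \right)} = - \frac{p}{2}$
$v{\left(g \right)} = 0$ ($v{\left(g \right)} = - 2 \cdot 4 \cdot \frac{5}{8} \left(g - g\right) = - 2 \cdot \frac{5}{2} \cdot 0 = \left(-2\right) 0 = 0$)
$x = 8$ ($x = 8 + 0 = 8$)
$H{\left(C \right)} = -8 + 2 C$ ($H{\left(C \right)} = C + \left(\left(C - 1\right) - 7\right) = C + \left(\left(-1 + C\right) - 7\right) = C + \left(-8 + C\right) = -8 + 2 C$)
$-2695 - \left(-457 + H{\left(x \right)}\right) = -2695 - \left(-457 + \left(-8 + 2 \cdot 8\right)\right) = -2695 - \left(-457 + \left(-8 + 16\right)\right) = -2695 - \left(-457 + 8\right) = -2695 - -449 = -2695 + 449 = -2246$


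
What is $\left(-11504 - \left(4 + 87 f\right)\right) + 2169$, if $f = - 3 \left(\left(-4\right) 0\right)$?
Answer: $-9339$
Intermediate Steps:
$f = 0$ ($f = \left(-3\right) 0 = 0$)
$\left(-11504 - \left(4 + 87 f\right)\right) + 2169 = \left(-11504 - 4\right) + 2169 = -11508 + 2169 = -9339$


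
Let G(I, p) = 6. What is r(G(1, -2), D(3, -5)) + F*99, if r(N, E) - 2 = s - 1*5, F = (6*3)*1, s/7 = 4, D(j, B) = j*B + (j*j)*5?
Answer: 1807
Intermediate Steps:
D(j, B) = 5*j² + B*j (D(j, B) = B*j + j²*5 = B*j + 5*j² = 5*j² + B*j)
s = 28 (s = 7*4 = 28)
F = 18 (F = 18*1 = 18)
r(N, E) = 25 (r(N, E) = 2 + (28 - 1*5) = 2 + (28 - 5) = 2 + 23 = 25)
r(G(1, -2), D(3, -5)) + F*99 = 25 + 18*99 = 25 + 1782 = 1807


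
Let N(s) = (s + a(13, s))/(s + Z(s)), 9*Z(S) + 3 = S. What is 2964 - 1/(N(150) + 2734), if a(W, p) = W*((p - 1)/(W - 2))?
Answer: 44512418779/15017687 ≈ 2964.0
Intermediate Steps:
Z(S) = -⅓ + S/9
a(W, p) = W*(-1 + p)/(-2 + W) (a(W, p) = W*((-1 + p)/(-2 + W)) = W*(-1 + p)/(-2 + W))
N(s) = (-13/11 + 24*s/11)/(-⅓ + 10*s/9) (N(s) = (s + 13*(-1 + s)/(-2 + 13))/(s + (-⅓ + s/9)) = (s + 13*(-1 + s)/11)/(-⅓ + 10*s/9) = (s + 13*(1/11)*(-1 + s))/(-⅓ + 10*s/9) = (s + (-13/11 + 13*s/11))/(-⅓ + 10*s/9) = (-13/11 + 24*s/11)/(-⅓ + 10*s/9))
2964 - 1/(N(150) + 2734) = 2964 - 1/(9*(-13 + 24*150)/(11*(-3 + 10*150)) + 2734) = 2964 - 1/(9*(-13 + 3600)/(11*(-3 + 1500)) + 2734) = 2964 - 1/((9/11)*3587/1497 + 2734) = 2964 - 1/((9/11)*(1/1497)*3587 + 2734) = 2964 - 1/(10761/5489 + 2734) = 2964 - 1/15017687/5489 = 2964 - 1*5489/15017687 = 2964 - 5489/15017687 = 44512418779/15017687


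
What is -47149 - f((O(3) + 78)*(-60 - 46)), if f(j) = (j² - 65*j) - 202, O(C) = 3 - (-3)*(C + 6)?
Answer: -131847771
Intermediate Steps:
O(C) = 21 + 3*C (O(C) = 3 - (-3)*(6 + C) = 3 - (-18 - 3*C) = 3 + (18 + 3*C) = 21 + 3*C)
f(j) = -202 + j² - 65*j
-47149 - f((O(3) + 78)*(-60 - 46)) = -47149 - (-202 + (((21 + 3*3) + 78)*(-60 - 46))² - 65*((21 + 3*3) + 78)*(-60 - 46)) = -47149 - (-202 + (((21 + 9) + 78)*(-106))² - 65*((21 + 9) + 78)*(-106)) = -47149 - (-202 + ((30 + 78)*(-106))² - 65*(30 + 78)*(-106)) = -47149 - (-202 + (108*(-106))² - 7020*(-106)) = -47149 - (-202 + (-11448)² - 65*(-11448)) = -47149 - (-202 + 131056704 + 744120) = -47149 - 1*131800622 = -47149 - 131800622 = -131847771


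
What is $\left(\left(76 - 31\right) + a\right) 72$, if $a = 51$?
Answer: $6912$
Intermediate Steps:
$\left(\left(76 - 31\right) + a\right) 72 = \left(\left(76 - 31\right) + 51\right) 72 = \left(45 + 51\right) 72 = 96 \cdot 72 = 6912$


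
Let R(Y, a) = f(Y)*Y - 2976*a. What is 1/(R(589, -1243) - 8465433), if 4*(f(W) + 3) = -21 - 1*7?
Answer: -1/4772155 ≈ -2.0955e-7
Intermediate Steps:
f(W) = -10 (f(W) = -3 + (-21 - 1*7)/4 = -3 + (-21 - 7)/4 = -3 + (¼)*(-28) = -3 - 7 = -10)
R(Y, a) = -2976*a - 10*Y (R(Y, a) = -10*Y - 2976*a = -2976*a - 10*Y)
1/(R(589, -1243) - 8465433) = 1/((-2976*(-1243) - 10*589) - 8465433) = 1/((3699168 - 5890) - 8465433) = 1/(3693278 - 8465433) = 1/(-4772155) = -1/4772155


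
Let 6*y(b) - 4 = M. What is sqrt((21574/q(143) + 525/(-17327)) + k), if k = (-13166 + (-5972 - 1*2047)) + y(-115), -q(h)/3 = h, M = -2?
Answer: 19*I*sqrt(3250170263004951)/7433283 ≈ 145.72*I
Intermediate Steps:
q(h) = -3*h
y(b) = 1/3 (y(b) = 2/3 + (1/6)*(-2) = 2/3 - 1/3 = 1/3)
k = -63554/3 (k = (-13166 + (-5972 - 1*2047)) + 1/3 = (-13166 + (-5972 - 2047)) + 1/3 = (-13166 - 8019) + 1/3 = -21185 + 1/3 = -63554/3 ≈ -21185.)
sqrt((21574/q(143) + 525/(-17327)) + k) = sqrt((21574/((-3*143)) + 525/(-17327)) - 63554/3) = sqrt((21574/(-429) + 525*(-1/17327)) - 63554/3) = sqrt((21574*(-1/429) - 525/17327) - 63554/3) = sqrt((-21574/429 - 525/17327) - 63554/3) = sqrt(-374037923/7433283 - 63554/3) = sqrt(-157845660517/7433283) = 19*I*sqrt(3250170263004951)/7433283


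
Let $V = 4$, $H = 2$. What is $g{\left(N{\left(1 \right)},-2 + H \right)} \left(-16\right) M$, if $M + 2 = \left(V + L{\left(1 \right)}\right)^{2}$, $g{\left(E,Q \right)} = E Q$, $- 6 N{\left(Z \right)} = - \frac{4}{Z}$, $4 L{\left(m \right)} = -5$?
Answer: $0$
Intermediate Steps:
$L{\left(m \right)} = - \frac{5}{4}$ ($L{\left(m \right)} = \frac{1}{4} \left(-5\right) = - \frac{5}{4}$)
$N{\left(Z \right)} = \frac{2}{3 Z}$ ($N{\left(Z \right)} = - \frac{\left(-4\right) \frac{1}{Z}}{6} = \frac{2}{3 Z}$)
$M = \frac{89}{16}$ ($M = -2 + \left(4 - \frac{5}{4}\right)^{2} = -2 + \left(\frac{11}{4}\right)^{2} = -2 + \frac{121}{16} = \frac{89}{16} \approx 5.5625$)
$g{\left(N{\left(1 \right)},-2 + H \right)} \left(-16\right) M = \frac{2}{3 \cdot 1} \left(-2 + 2\right) \left(-16\right) \frac{89}{16} = \frac{2}{3} \cdot 1 \cdot 0 \left(-16\right) \frac{89}{16} = \frac{2}{3} \cdot 0 \left(-16\right) \frac{89}{16} = 0 \left(-16\right) \frac{89}{16} = 0 \cdot \frac{89}{16} = 0$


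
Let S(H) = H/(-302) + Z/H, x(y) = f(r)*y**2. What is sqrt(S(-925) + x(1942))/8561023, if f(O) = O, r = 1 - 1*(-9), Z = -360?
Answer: 3*sqrt(13080168064189670)/478304355010 ≈ 0.00071734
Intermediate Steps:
r = 10 (r = 1 + 9 = 10)
x(y) = 10*y**2
S(H) = -360/H - H/302 (S(H) = H/(-302) - 360/H = H*(-1/302) - 360/H = -H/302 - 360/H = -360/H - H/302)
sqrt(S(-925) + x(1942))/8561023 = sqrt((-360/(-925) - 1/302*(-925)) + 10*1942**2)/8561023 = sqrt((-360*(-1/925) + 925/302) + 10*3771364)*(1/8561023) = sqrt((72/185 + 925/302) + 37713640)*(1/8561023) = sqrt(192869/55870 + 37713640)*(1/8561023) = sqrt(2107061259669/55870)*(1/8561023) = (3*sqrt(13080168064189670)/55870)*(1/8561023) = 3*sqrt(13080168064189670)/478304355010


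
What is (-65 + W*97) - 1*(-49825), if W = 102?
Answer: 59654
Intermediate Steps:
(-65 + W*97) - 1*(-49825) = (-65 + 102*97) - 1*(-49825) = (-65 + 9894) + 49825 = 9829 + 49825 = 59654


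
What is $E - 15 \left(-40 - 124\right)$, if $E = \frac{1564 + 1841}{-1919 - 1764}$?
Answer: $\frac{9056775}{3683} \approx 2459.1$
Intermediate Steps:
$E = - \frac{3405}{3683}$ ($E = \frac{3405}{-3683} = 3405 \left(- \frac{1}{3683}\right) = - \frac{3405}{3683} \approx -0.92452$)
$E - 15 \left(-40 - 124\right) = - \frac{3405}{3683} - 15 \left(-40 - 124\right) = - \frac{3405}{3683} - 15 \left(-164\right) = - \frac{3405}{3683} - -2460 = - \frac{3405}{3683} + 2460 = \frac{9056775}{3683}$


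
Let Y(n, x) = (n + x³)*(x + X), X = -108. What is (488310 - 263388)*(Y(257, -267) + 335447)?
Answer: 1605504526409634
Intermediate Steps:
Y(n, x) = (-108 + x)*(n + x³) (Y(n, x) = (n + x³)*(x - 108) = (n + x³)*(-108 + x) = (-108 + x)*(n + x³))
(488310 - 263388)*(Y(257, -267) + 335447) = (488310 - 263388)*(((-267)⁴ - 108*257 - 108*(-267)³ + 257*(-267)) + 335447) = 224922*((5082121521 - 27756 - 108*(-19034163) - 68619) + 335447) = 224922*((5082121521 - 27756 + 2055689604 - 68619) + 335447) = 224922*(7137714750 + 335447) = 224922*7138050197 = 1605504526409634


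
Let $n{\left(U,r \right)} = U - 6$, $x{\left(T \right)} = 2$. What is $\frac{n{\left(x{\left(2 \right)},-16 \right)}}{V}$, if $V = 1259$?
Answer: $- \frac{4}{1259} \approx -0.0031771$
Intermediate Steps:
$n{\left(U,r \right)} = -6 + U$
$\frac{n{\left(x{\left(2 \right)},-16 \right)}}{V} = \frac{-6 + 2}{1259} = \left(-4\right) \frac{1}{1259} = - \frac{4}{1259}$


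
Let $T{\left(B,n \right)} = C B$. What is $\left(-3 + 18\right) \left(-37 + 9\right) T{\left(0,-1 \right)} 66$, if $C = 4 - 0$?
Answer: $0$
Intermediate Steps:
$C = 4$ ($C = 4 + 0 = 4$)
$T{\left(B,n \right)} = 4 B$
$\left(-3 + 18\right) \left(-37 + 9\right) T{\left(0,-1 \right)} 66 = \left(-3 + 18\right) \left(-37 + 9\right) 4 \cdot 0 \cdot 66 = 15 \left(-28\right) 0 \cdot 66 = \left(-420\right) 0 \cdot 66 = 0 \cdot 66 = 0$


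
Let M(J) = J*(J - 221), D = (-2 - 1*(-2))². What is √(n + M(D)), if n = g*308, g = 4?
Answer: 4*√77 ≈ 35.100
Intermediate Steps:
D = 0 (D = (-2 + 2)² = 0² = 0)
M(J) = J*(-221 + J)
n = 1232 (n = 4*308 = 1232)
√(n + M(D)) = √(1232 + 0*(-221 + 0)) = √(1232 + 0*(-221)) = √(1232 + 0) = √1232 = 4*√77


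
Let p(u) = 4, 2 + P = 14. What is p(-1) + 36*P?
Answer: 436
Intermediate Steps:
P = 12 (P = -2 + 14 = 12)
p(-1) + 36*P = 4 + 36*12 = 4 + 432 = 436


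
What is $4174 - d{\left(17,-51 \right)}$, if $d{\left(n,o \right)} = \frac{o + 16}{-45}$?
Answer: $\frac{37559}{9} \approx 4173.2$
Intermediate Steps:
$d{\left(n,o \right)} = - \frac{16}{45} - \frac{o}{45}$ ($d{\left(n,o \right)} = \left(16 + o\right) \left(- \frac{1}{45}\right) = - \frac{16}{45} - \frac{o}{45}$)
$4174 - d{\left(17,-51 \right)} = 4174 - \left(- \frac{16}{45} - - \frac{17}{15}\right) = 4174 - \left(- \frac{16}{45} + \frac{17}{15}\right) = 4174 - \frac{7}{9} = \frac{37559}{9}$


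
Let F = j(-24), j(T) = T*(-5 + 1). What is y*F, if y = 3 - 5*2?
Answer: -672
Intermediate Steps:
j(T) = -4*T (j(T) = T*(-4) = -4*T)
y = -7 (y = 3 - 10 = -7)
F = 96 (F = -4*(-24) = 96)
y*F = -7*96 = -672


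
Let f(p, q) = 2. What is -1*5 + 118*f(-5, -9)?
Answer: 231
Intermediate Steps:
-1*5 + 118*f(-5, -9) = -1*5 + 118*2 = -5 + 236 = 231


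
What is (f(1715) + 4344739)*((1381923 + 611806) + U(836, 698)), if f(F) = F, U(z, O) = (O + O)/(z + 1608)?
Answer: 5294714514348672/611 ≈ 8.6657e+12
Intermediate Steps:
U(z, O) = 2*O/(1608 + z) (U(z, O) = (2*O)/(1608 + z) = 2*O/(1608 + z))
(f(1715) + 4344739)*((1381923 + 611806) + U(836, 698)) = (1715 + 4344739)*((1381923 + 611806) + 2*698/(1608 + 836)) = 4346454*(1993729 + 2*698/2444) = 4346454*(1993729 + 2*698*(1/2444)) = 4346454*(1993729 + 349/611) = 4346454*(1218168768/611) = 5294714514348672/611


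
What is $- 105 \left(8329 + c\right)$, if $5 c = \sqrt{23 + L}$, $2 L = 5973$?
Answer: $-874545 - \frac{21 \sqrt{12038}}{2} \approx -8.757 \cdot 10^{5}$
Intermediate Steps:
$L = \frac{5973}{2}$ ($L = \frac{1}{2} \cdot 5973 = \frac{5973}{2} \approx 2986.5$)
$c = \frac{\sqrt{12038}}{10}$ ($c = \frac{\sqrt{23 + \frac{5973}{2}}}{5} = \frac{\sqrt{\frac{6019}{2}}}{5} = \frac{\frac{1}{2} \sqrt{12038}}{5} = \frac{\sqrt{12038}}{10} \approx 10.972$)
$- 105 \left(8329 + c\right) = - 105 \left(8329 + \frac{\sqrt{12038}}{10}\right) = -874545 - \frac{21 \sqrt{12038}}{2}$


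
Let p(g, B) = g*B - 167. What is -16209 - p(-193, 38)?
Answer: -8708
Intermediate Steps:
p(g, B) = -167 + B*g (p(g, B) = B*g - 167 = -167 + B*g)
-16209 - p(-193, 38) = -16209 - (-167 + 38*(-193)) = -16209 - (-167 - 7334) = -16209 - 1*(-7501) = -16209 + 7501 = -8708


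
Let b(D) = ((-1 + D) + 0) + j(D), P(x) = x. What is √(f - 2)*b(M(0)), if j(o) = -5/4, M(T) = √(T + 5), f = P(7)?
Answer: 5 - 9*√5/4 ≈ -0.031153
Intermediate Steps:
f = 7
M(T) = √(5 + T)
j(o) = -5/4 (j(o) = -5*¼ = -5/4)
b(D) = -9/4 + D (b(D) = ((-1 + D) + 0) - 5/4 = (-1 + D) - 5/4 = -9/4 + D)
√(f - 2)*b(M(0)) = √(7 - 2)*(-9/4 + √(5 + 0)) = √5*(-9/4 + √5)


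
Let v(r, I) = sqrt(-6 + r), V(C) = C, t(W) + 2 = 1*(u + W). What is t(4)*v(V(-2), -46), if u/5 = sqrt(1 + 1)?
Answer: 4*I*(5 + sqrt(2)) ≈ 25.657*I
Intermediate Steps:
u = 5*sqrt(2) (u = 5*sqrt(1 + 1) = 5*sqrt(2) ≈ 7.0711)
t(W) = -2 + W + 5*sqrt(2) (t(W) = -2 + 1*(5*sqrt(2) + W) = -2 + 1*(W + 5*sqrt(2)) = -2 + (W + 5*sqrt(2)) = -2 + W + 5*sqrt(2))
t(4)*v(V(-2), -46) = (-2 + 4 + 5*sqrt(2))*sqrt(-6 - 2) = (2 + 5*sqrt(2))*sqrt(-8) = (2 + 5*sqrt(2))*(2*I*sqrt(2)) = 2*I*sqrt(2)*(2 + 5*sqrt(2))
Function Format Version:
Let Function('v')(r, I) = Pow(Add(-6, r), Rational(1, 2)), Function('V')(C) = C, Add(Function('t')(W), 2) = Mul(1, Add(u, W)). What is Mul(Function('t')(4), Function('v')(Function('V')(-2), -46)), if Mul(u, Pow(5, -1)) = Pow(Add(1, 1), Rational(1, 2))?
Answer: Mul(4, I, Add(5, Pow(2, Rational(1, 2)))) ≈ Mul(25.657, I)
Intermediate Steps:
u = Mul(5, Pow(2, Rational(1, 2))) (u = Mul(5, Pow(Add(1, 1), Rational(1, 2))) = Mul(5, Pow(2, Rational(1, 2))) ≈ 7.0711)
Function('t')(W) = Add(-2, W, Mul(5, Pow(2, Rational(1, 2)))) (Function('t')(W) = Add(-2, Mul(1, Add(Mul(5, Pow(2, Rational(1, 2))), W))) = Add(-2, Mul(1, Add(W, Mul(5, Pow(2, Rational(1, 2)))))) = Add(-2, Add(W, Mul(5, Pow(2, Rational(1, 2))))) = Add(-2, W, Mul(5, Pow(2, Rational(1, 2)))))
Mul(Function('t')(4), Function('v')(Function('V')(-2), -46)) = Mul(Add(-2, 4, Mul(5, Pow(2, Rational(1, 2)))), Pow(Add(-6, -2), Rational(1, 2))) = Mul(Add(2, Mul(5, Pow(2, Rational(1, 2)))), Pow(-8, Rational(1, 2))) = Mul(Add(2, Mul(5, Pow(2, Rational(1, 2)))), Mul(2, I, Pow(2, Rational(1, 2)))) = Mul(2, I, Pow(2, Rational(1, 2)), Add(2, Mul(5, Pow(2, Rational(1, 2)))))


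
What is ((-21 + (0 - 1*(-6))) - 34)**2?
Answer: 2401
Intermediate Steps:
((-21 + (0 - 1*(-6))) - 34)**2 = ((-21 + (0 + 6)) - 34)**2 = ((-21 + 6) - 34)**2 = (-15 - 34)**2 = (-49)**2 = 2401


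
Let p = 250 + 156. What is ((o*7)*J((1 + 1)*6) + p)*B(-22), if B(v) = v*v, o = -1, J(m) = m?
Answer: 155848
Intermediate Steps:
B(v) = v²
p = 406
((o*7)*J((1 + 1)*6) + p)*B(-22) = ((-1*7)*((1 + 1)*6) + 406)*(-22)² = (-14*6 + 406)*484 = (-7*12 + 406)*484 = (-84 + 406)*484 = 322*484 = 155848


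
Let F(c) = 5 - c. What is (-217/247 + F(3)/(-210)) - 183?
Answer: -4769137/25935 ≈ -183.89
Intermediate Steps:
(-217/247 + F(3)/(-210)) - 183 = (-217/247 + (5 - 1*3)/(-210)) - 183 = (-217*1/247 + (5 - 3)*(-1/210)) - 183 = (-217/247 + 2*(-1/210)) - 183 = (-217/247 - 1/105) - 183 = -23032/25935 - 183 = -4769137/25935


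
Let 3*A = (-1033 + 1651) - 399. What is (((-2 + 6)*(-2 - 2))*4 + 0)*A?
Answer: -4672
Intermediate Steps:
A = 73 (A = ((-1033 + 1651) - 399)/3 = (618 - 399)/3 = (⅓)*219 = 73)
(((-2 + 6)*(-2 - 2))*4 + 0)*A = (((-2 + 6)*(-2 - 2))*4 + 0)*73 = ((4*(-4))*4 + 0)*73 = (-16*4 + 0)*73 = (-64 + 0)*73 = -64*73 = -4672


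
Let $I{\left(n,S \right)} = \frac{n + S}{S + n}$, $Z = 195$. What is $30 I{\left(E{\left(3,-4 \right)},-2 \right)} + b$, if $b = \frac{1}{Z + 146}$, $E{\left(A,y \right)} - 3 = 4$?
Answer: $\frac{10231}{341} \approx 30.003$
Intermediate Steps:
$E{\left(A,y \right)} = 7$ ($E{\left(A,y \right)} = 3 + 4 = 7$)
$I{\left(n,S \right)} = 1$ ($I{\left(n,S \right)} = \frac{S + n}{S + n} = 1$)
$b = \frac{1}{341}$ ($b = \frac{1}{195 + 146} = \frac{1}{341} \approx 0.0029326$)
$30 I{\left(E{\left(3,-4 \right)},-2 \right)} + b = 30 \cdot 1 + \frac{1}{341} = 30 + \frac{1}{341} = \frac{10231}{341}$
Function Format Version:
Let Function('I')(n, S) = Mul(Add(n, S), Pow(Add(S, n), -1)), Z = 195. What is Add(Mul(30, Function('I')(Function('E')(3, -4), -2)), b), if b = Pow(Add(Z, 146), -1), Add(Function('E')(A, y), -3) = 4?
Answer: Rational(10231, 341) ≈ 30.003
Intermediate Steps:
Function('E')(A, y) = 7 (Function('E')(A, y) = Add(3, 4) = 7)
Function('I')(n, S) = 1 (Function('I')(n, S) = Mul(Add(S, n), Pow(Add(S, n), -1)) = 1)
b = Rational(1, 341) (b = Pow(Add(195, 146), -1) = Pow(341, -1) = Rational(1, 341) ≈ 0.0029326)
Add(Mul(30, Function('I')(Function('E')(3, -4), -2)), b) = Add(Mul(30, 1), Rational(1, 341)) = Add(30, Rational(1, 341)) = Rational(10231, 341)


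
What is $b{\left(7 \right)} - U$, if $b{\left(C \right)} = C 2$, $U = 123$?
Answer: $-109$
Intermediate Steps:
$b{\left(C \right)} = 2 C$
$b{\left(7 \right)} - U = 2 \cdot 7 - 123 = 14 - 123 = -109$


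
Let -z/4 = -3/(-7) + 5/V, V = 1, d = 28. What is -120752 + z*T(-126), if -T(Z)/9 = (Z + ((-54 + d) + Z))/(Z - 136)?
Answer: -110539432/917 ≈ -1.2054e+5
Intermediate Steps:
z = -152/7 (z = -4*(-3/(-7) + 5/1) = -4*(-3*(-1/7) + 5*1) = -4*(3/7 + 5) = -4*38/7 = -152/7 ≈ -21.714)
T(Z) = -9*(-26 + 2*Z)/(-136 + Z) (T(Z) = -9*(Z + ((-54 + 28) + Z))/(Z - 136) = -9*(Z + (-26 + Z))/(-136 + Z) = -9*(-26 + 2*Z)/(-136 + Z))
-120752 + z*T(-126) = -120752 - 2736*(13 - 1*(-126))/(7*(-136 - 126)) = -120752 - 2736*(13 + 126)/(7*(-262)) = -120752 - 2736*(-1)*139/(7*262) = -120752 - 152/7*(-1251/131) = -120752 + 190152/917 = -110539432/917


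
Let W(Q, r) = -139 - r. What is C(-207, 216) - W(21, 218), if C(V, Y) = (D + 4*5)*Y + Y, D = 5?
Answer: 5973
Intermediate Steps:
C(V, Y) = 26*Y (C(V, Y) = (5 + 4*5)*Y + Y = (5 + 20)*Y + Y = 25*Y + Y = 26*Y)
C(-207, 216) - W(21, 218) = 26*216 - (-139 - 1*218) = 5616 - (-139 - 218) = 5616 - 1*(-357) = 5616 + 357 = 5973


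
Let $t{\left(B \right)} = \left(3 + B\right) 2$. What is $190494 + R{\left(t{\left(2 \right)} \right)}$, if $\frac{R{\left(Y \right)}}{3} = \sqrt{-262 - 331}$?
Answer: $190494 + 3 i \sqrt{593} \approx 1.9049 \cdot 10^{5} + 73.055 i$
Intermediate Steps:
$t{\left(B \right)} = 6 + 2 B$
$R{\left(Y \right)} = 3 i \sqrt{593}$ ($R{\left(Y \right)} = 3 \sqrt{-262 - 331} = 3 \sqrt{-593} = 3 i \sqrt{593}$)
$190494 + R{\left(t{\left(2 \right)} \right)} = 190494 + 3 i \sqrt{593}$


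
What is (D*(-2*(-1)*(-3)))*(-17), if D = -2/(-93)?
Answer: 68/31 ≈ 2.1936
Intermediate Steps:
D = 2/93 (D = -2*(-1/93) = 2/93 ≈ 0.021505)
(D*(-2*(-1)*(-3)))*(-17) = (2*(-2*(-1)*(-3))/93)*(-17) = (2*(2*(-3))/93)*(-17) = ((2/93)*(-6))*(-17) = -4/31*(-17) = 68/31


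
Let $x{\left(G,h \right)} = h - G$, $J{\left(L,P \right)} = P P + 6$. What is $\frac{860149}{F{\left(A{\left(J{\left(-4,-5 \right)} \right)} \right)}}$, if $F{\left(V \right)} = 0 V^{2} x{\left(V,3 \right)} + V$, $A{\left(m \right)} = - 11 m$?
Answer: $- \frac{860149}{341} \approx -2522.4$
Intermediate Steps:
$J{\left(L,P \right)} = 6 + P^{2}$ ($J{\left(L,P \right)} = P^{2} + 6 = 6 + P^{2}$)
$F{\left(V \right)} = V$ ($F{\left(V \right)} = 0 V^{2} \left(3 - V\right) + V = 0 \left(3 - V\right) + V = 0 + V = V$)
$\frac{860149}{F{\left(A{\left(J{\left(-4,-5 \right)} \right)} \right)}} = \frac{860149}{\left(-11\right) \left(6 + \left(-5\right)^{2}\right)} = \frac{860149}{\left(-11\right) \left(6 + 25\right)} = \frac{860149}{\left(-11\right) 31} = \frac{860149}{-341} = 860149 \left(- \frac{1}{341}\right) = - \frac{860149}{341}$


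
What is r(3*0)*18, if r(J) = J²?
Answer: 0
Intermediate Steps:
r(3*0)*18 = (3*0)²*18 = 0²*18 = 0*18 = 0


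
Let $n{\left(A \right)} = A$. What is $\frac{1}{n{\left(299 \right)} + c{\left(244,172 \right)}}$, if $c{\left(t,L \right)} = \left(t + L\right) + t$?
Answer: $\frac{1}{959} \approx 0.0010428$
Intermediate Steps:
$c{\left(t,L \right)} = L + 2 t$ ($c{\left(t,L \right)} = \left(L + t\right) + t = L + 2 t$)
$\frac{1}{n{\left(299 \right)} + c{\left(244,172 \right)}} = \frac{1}{299 + \left(172 + 2 \cdot 244\right)} = \frac{1}{299 + \left(172 + 488\right)} = \frac{1}{299 + 660} = \frac{1}{959}$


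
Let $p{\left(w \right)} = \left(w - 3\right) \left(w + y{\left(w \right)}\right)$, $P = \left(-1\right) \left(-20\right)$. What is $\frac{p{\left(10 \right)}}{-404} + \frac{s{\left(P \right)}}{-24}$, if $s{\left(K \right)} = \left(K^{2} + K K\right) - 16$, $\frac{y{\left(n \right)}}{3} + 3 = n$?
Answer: $- \frac{40243}{1212} \approx -33.204$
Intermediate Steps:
$P = 20$
$y{\left(n \right)} = -9 + 3 n$
$p{\left(w \right)} = \left(-9 + 4 w\right) \left(-3 + w\right)$ ($p{\left(w \right)} = \left(w - 3\right) \left(w + \left(-9 + 3 w\right)\right) = \left(-3 + w\right) \left(-9 + 4 w\right) = \left(-9 + 4 w\right) \left(-3 + w\right)$)
$s{\left(K \right)} = -16 + 2 K^{2}$ ($s{\left(K \right)} = \left(K^{2} + K^{2}\right) - 16 = 2 K^{2} - 16 = -16 + 2 K^{2}$)
$\frac{p{\left(10 \right)}}{-404} + \frac{s{\left(P \right)}}{-24} = \frac{27 - 210 + 4 \cdot 10^{2}}{-404} + \frac{-16 + 2 \cdot 20^{2}}{-24} = \left(27 - 210 + 4 \cdot 100\right) \left(- \frac{1}{404}\right) + \left(-16 + 2 \cdot 400\right) \left(- \frac{1}{24}\right) = \left(27 - 210 + 400\right) \left(- \frac{1}{404}\right) + \left(-16 + 800\right) \left(- \frac{1}{24}\right) = 217 \left(- \frac{1}{404}\right) + 784 \left(- \frac{1}{24}\right) = - \frac{217}{404} - \frac{98}{3} = - \frac{40243}{1212}$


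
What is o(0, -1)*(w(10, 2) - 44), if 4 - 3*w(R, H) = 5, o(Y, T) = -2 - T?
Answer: 133/3 ≈ 44.333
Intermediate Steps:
w(R, H) = -⅓ (w(R, H) = 4/3 - ⅓*5 = 4/3 - 5/3 = -⅓)
o(0, -1)*(w(10, 2) - 44) = (-2 - 1*(-1))*(-⅓ - 44) = (-2 + 1)*(-133/3) = -1*(-133/3) = 133/3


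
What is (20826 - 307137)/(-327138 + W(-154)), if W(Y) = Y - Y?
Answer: 95437/109046 ≈ 0.87520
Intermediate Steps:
W(Y) = 0
(20826 - 307137)/(-327138 + W(-154)) = (20826 - 307137)/(-327138 + 0) = -286311/(-327138) = -286311*(-1/327138) = 95437/109046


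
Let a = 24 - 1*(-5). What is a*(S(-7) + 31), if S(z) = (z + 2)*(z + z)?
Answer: 2929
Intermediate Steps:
S(z) = 2*z*(2 + z) (S(z) = (2 + z)*(2*z) = 2*z*(2 + z))
a = 29 (a = 24 + 5 = 29)
a*(S(-7) + 31) = 29*(2*(-7)*(2 - 7) + 31) = 29*(2*(-7)*(-5) + 31) = 29*(70 + 31) = 29*101 = 2929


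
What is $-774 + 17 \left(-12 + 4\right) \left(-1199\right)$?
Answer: $162290$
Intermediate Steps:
$-774 + 17 \left(-12 + 4\right) \left(-1199\right) = -774 + 17 \left(-8\right) \left(-1199\right) = -774 - -163064 = -774 + 163064 = 162290$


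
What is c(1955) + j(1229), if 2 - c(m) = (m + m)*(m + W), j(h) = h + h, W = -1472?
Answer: -1886070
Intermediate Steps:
j(h) = 2*h
c(m) = 2 - 2*m*(-1472 + m) (c(m) = 2 - (m + m)*(m - 1472) = 2 - 2*m*(-1472 + m))
c(1955) + j(1229) = (2 - 2*1955**2 + 2944*1955) + 2*1229 = (2 - 2*3822025 + 5755520) + 2458 = (2 - 7644050 + 5755520) + 2458 = -1888528 + 2458 = -1886070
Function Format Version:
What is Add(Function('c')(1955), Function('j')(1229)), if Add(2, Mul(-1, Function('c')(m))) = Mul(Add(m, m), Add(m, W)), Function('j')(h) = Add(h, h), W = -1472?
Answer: -1886070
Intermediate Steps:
Function('j')(h) = Mul(2, h)
Function('c')(m) = Add(2, Mul(-2, m, Add(-1472, m))) (Function('c')(m) = Add(2, Mul(-1, Mul(Add(m, m), Add(m, -1472)))) = Add(2, Mul(-1, Mul(Mul(2, m), Add(-1472, m)))) = Add(2, Mul(-1, Mul(2, m, Add(-1472, m)))) = Add(2, Mul(-2, m, Add(-1472, m))))
Add(Function('c')(1955), Function('j')(1229)) = Add(Add(2, Mul(-2, Pow(1955, 2)), Mul(2944, 1955)), Mul(2, 1229)) = Add(Add(2, Mul(-2, 3822025), 5755520), 2458) = Add(Add(2, -7644050, 5755520), 2458) = Add(-1888528, 2458) = -1886070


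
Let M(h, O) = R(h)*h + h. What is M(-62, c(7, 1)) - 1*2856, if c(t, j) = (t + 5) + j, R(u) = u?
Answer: 926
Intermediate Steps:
c(t, j) = 5 + j + t (c(t, j) = (5 + t) + j = 5 + j + t)
M(h, O) = h + h² (M(h, O) = h*h + h = h² + h = h + h²)
M(-62, c(7, 1)) - 1*2856 = -62*(1 - 62) - 1*2856 = -62*(-61) - 2856 = 3782 - 2856 = 926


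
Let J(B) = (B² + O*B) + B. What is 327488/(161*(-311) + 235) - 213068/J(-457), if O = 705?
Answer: -2220615428/472582329 ≈ -4.6989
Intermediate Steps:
J(B) = B² + 706*B (J(B) = (B² + 705*B) + B = B² + 706*B)
327488/(161*(-311) + 235) - 213068/J(-457) = 327488/(161*(-311) + 235) - 213068*(-1/(457*(706 - 457))) = 327488/(-50071 + 235) - 213068/((-457*249)) = 327488/(-49836) - 213068/(-113793) = 327488*(-1/49836) - 213068*(-1/113793) = -81872/12459 + 213068/113793 = -2220615428/472582329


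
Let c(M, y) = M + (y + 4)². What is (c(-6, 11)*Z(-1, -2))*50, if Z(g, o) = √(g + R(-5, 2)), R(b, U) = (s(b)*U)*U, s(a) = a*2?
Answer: 10950*I*√41 ≈ 70114.0*I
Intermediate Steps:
s(a) = 2*a
R(b, U) = 2*b*U² (R(b, U) = ((2*b)*U)*U = (2*U*b)*U = 2*b*U²)
Z(g, o) = √(-40 + g) (Z(g, o) = √(g + 2*(-5)*2²) = √(g + 2*(-5)*4) = √(g - 40) = √(-40 + g))
c(M, y) = M + (4 + y)²
(c(-6, 11)*Z(-1, -2))*50 = ((-6 + (4 + 11)²)*√(-40 - 1))*50 = ((-6 + 15²)*√(-41))*50 = ((-6 + 225)*(I*√41))*50 = (219*(I*√41))*50 = (219*I*√41)*50 = 10950*I*√41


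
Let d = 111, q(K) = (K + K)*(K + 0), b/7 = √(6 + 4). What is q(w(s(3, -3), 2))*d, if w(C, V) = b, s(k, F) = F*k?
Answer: 108780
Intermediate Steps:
b = 7*√10 (b = 7*√(6 + 4) = 7*√10 ≈ 22.136)
w(C, V) = 7*√10
q(K) = 2*K² (q(K) = (2*K)*K = 2*K²)
q(w(s(3, -3), 2))*d = (2*(7*√10)²)*111 = (2*490)*111 = 980*111 = 108780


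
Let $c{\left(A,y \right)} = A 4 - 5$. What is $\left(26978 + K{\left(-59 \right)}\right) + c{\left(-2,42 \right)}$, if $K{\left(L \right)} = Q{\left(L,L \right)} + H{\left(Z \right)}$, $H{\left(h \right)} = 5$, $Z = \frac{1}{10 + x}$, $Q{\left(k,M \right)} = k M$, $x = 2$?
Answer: $30451$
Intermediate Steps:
$Q{\left(k,M \right)} = M k$
$Z = \frac{1}{12}$ ($Z = \frac{1}{10 + 2} = \frac{1}{12} \approx 0.083333$)
$K{\left(L \right)} = 5 + L^{2}$ ($K{\left(L \right)} = L L + 5 = L^{2} + 5 = 5 + L^{2}$)
$c{\left(A,y \right)} = -5 + 4 A$ ($c{\left(A,y \right)} = 4 A - 5 = -5 + 4 A$)
$\left(26978 + K{\left(-59 \right)}\right) + c{\left(-2,42 \right)} = \left(26978 + \left(5 + \left(-59\right)^{2}\right)\right) + \left(-5 + 4 \left(-2\right)\right) = \left(26978 + \left(5 + 3481\right)\right) - 13 = \left(26978 + 3486\right) - 13 = 30464 - 13 = 30451$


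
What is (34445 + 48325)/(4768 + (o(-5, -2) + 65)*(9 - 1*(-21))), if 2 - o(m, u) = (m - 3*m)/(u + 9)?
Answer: 289695/23573 ≈ 12.289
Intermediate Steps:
o(m, u) = 2 + 2*m/(9 + u) (o(m, u) = 2 - (m - 3*m)/(u + 9) = 2 - (-2*m)/(9 + u) = 2 - (-2)*m/(9 + u) = 2 + 2*m/(9 + u))
(34445 + 48325)/(4768 + (o(-5, -2) + 65)*(9 - 1*(-21))) = (34445 + 48325)/(4768 + (2*(9 - 5 - 2)/(9 - 2) + 65)*(9 - 1*(-21))) = 82770/(4768 + (2*2/7 + 65)*(9 + 21)) = 82770/(4768 + (2*(1/7)*2 + 65)*30) = 82770/(4768 + (4/7 + 65)*30) = 82770/(4768 + (459/7)*30) = 82770/(4768 + 13770/7) = 82770/(47146/7) = 82770*(7/47146) = 289695/23573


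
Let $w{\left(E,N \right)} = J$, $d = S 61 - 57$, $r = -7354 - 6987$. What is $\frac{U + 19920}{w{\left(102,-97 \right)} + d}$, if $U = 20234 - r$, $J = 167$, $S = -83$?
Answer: $- \frac{18165}{1651} \approx -11.002$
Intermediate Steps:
$r = -14341$
$d = -5120$ ($d = \left(-83\right) 61 - 57 = -5063 - 57 = -5120$)
$w{\left(E,N \right)} = 167$
$U = 34575$ ($U = 20234 - -14341 = 20234 + 14341 = 34575$)
$\frac{U + 19920}{w{\left(102,-97 \right)} + d} = \frac{34575 + 19920}{167 - 5120} = \frac{54495}{-4953} = 54495 \left(- \frac{1}{4953}\right) = - \frac{18165}{1651}$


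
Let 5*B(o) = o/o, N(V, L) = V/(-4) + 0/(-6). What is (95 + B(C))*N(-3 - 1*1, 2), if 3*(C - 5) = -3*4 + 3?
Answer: 476/5 ≈ 95.200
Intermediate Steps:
N(V, L) = -V/4 (N(V, L) = V*(-¼) + 0*(-⅙) = -V/4 + 0 = -V/4)
C = 2 (C = 5 + (-3*4 + 3)/3 = 5 + (-12 + 3)/3 = 5 + (⅓)*(-9) = 5 - 3 = 2)
B(o) = ⅕ (B(o) = (o/o)/5 = (⅕)*1 = ⅕)
(95 + B(C))*N(-3 - 1*1, 2) = (95 + ⅕)*(-(-3 - 1*1)/4) = 476*(-(-3 - 1)/4)/5 = 476*(-¼*(-4))/5 = (476/5)*1 = 476/5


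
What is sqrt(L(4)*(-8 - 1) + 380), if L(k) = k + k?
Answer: 2*sqrt(77) ≈ 17.550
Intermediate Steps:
L(k) = 2*k
sqrt(L(4)*(-8 - 1) + 380) = sqrt((2*4)*(-8 - 1) + 380) = sqrt(8*(-9) + 380) = sqrt(-72 + 380) = sqrt(308) = 2*sqrt(77)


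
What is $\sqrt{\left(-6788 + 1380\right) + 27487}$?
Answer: $\sqrt{22079} \approx 148.59$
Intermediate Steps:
$\sqrt{\left(-6788 + 1380\right) + 27487} = \sqrt{-5408 + 27487} = \sqrt{22079}$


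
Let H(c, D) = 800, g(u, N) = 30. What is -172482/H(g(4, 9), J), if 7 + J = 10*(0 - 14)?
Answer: -86241/400 ≈ -215.60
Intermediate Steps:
J = -147 (J = -7 + 10*(0 - 14) = -7 + 10*(-14) = -7 - 140 = -147)
-172482/H(g(4, 9), J) = -172482/800 = -172482*1/800 = -86241/400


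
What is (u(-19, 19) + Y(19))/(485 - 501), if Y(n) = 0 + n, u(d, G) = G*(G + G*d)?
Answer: 6479/16 ≈ 404.94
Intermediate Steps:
Y(n) = n
(u(-19, 19) + Y(19))/(485 - 501) = (19²*(1 - 19) + 19)/(485 - 501) = (361*(-18) + 19)/(-16) = (-6498 + 19)*(-1/16) = -6479*(-1/16) = 6479/16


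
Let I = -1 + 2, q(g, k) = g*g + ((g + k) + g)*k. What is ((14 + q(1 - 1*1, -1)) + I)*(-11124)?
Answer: -177984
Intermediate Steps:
q(g, k) = g² + k*(k + 2*g) (q(g, k) = g² + (k + 2*g)*k = g² + k*(k + 2*g))
I = 1
((14 + q(1 - 1*1, -1)) + I)*(-11124) = ((14 + ((1 - 1*1)² + (-1)² + 2*(1 - 1*1)*(-1))) + 1)*(-11124) = ((14 + ((1 - 1)² + 1 + 2*(1 - 1)*(-1))) + 1)*(-11124) = ((14 + (0² + 1 + 2*0*(-1))) + 1)*(-11124) = ((14 + (0 + 1 + 0)) + 1)*(-11124) = ((14 + 1) + 1)*(-11124) = (15 + 1)*(-11124) = 16*(-11124) = -177984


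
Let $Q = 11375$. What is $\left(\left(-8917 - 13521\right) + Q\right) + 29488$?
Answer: $18425$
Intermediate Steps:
$\left(\left(-8917 - 13521\right) + Q\right) + 29488 = \left(\left(-8917 - 13521\right) + 11375\right) + 29488 = \left(-22438 + 11375\right) + 29488 = -11063 + 29488 = 18425$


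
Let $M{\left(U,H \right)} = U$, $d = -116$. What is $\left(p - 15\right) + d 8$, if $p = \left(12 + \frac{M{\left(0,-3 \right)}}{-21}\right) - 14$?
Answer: $-945$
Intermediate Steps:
$p = -2$ ($p = \left(12 + \frac{0}{-21}\right) - 14 = \left(12 + 0 \left(- \frac{1}{21}\right)\right) - 14 = \left(12 + 0\right) - 14 = 12 - 14 = -2$)
$\left(p - 15\right) + d 8 = \left(-2 - 15\right) - 928 = -17 - 928 = -945$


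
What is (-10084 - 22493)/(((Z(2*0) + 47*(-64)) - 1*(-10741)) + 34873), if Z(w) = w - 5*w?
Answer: -10859/14202 ≈ -0.76461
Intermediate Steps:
Z(w) = -4*w
(-10084 - 22493)/(((Z(2*0) + 47*(-64)) - 1*(-10741)) + 34873) = (-10084 - 22493)/(((-8*0 + 47*(-64)) - 1*(-10741)) + 34873) = -32577/(((-4*0 - 3008) + 10741) + 34873) = -32577/(((0 - 3008) + 10741) + 34873) = -32577/((-3008 + 10741) + 34873) = -32577/(7733 + 34873) = -32577/42606 = -32577*1/42606 = -10859/14202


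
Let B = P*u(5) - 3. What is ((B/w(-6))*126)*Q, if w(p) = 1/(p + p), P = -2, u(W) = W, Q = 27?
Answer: 530712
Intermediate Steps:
w(p) = 1/(2*p)
B = -13 (B = -2*5 - 3 = -10 - 3 = -13)
((B/w(-6))*126)*Q = (-13/((½)/(-6))*126)*27 = (-13/((½)*(-⅙))*126)*27 = (-13/(-1/12)*126)*27 = (-13*(-12)*126)*27 = (156*126)*27 = 19656*27 = 530712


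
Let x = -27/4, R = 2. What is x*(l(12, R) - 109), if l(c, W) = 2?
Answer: 2889/4 ≈ 722.25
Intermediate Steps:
x = -27/4 (x = -27*¼ = -27/4 ≈ -6.7500)
x*(l(12, R) - 109) = -27*(2 - 109)/4 = -27/4*(-107) = 2889/4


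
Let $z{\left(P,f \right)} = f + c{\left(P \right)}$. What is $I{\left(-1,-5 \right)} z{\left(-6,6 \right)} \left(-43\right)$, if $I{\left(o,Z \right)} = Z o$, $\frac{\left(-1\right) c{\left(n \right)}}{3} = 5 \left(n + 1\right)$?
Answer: $-17415$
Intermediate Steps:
$c{\left(n \right)} = -15 - 15 n$ ($c{\left(n \right)} = - 3 \cdot 5 \left(n + 1\right) = - 3 \cdot 5 \left(1 + n\right) = - 3 \left(5 + 5 n\right) = -15 - 15 n$)
$z{\left(P,f \right)} = -15 + f - 15 P$ ($z{\left(P,f \right)} = f - \left(15 + 15 P\right) = -15 + f - 15 P$)
$I{\left(-1,-5 \right)} z{\left(-6,6 \right)} \left(-43\right) = \left(-5\right) \left(-1\right) \left(-15 + 6 - -90\right) \left(-43\right) = 5 \left(-15 + 6 + 90\right) \left(-43\right) = 5 \cdot 81 \left(-43\right) = 405 \left(-43\right) = -17415$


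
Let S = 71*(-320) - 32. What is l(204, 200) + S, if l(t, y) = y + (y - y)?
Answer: -22552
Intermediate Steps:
l(t, y) = y (l(t, y) = y + 0 = y)
S = -22752 (S = -22720 - 32 = -22752)
l(204, 200) + S = 200 - 22752 = -22552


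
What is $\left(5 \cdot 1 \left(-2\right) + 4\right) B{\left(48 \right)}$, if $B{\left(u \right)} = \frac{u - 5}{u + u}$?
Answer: $- \frac{43}{16} \approx -2.6875$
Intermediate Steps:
$B{\left(u \right)} = \frac{-5 + u}{2 u}$
$\left(5 \cdot 1 \left(-2\right) + 4\right) B{\left(48 \right)} = \left(5 \cdot 1 \left(-2\right) + 4\right) \frac{-5 + 48}{2 \cdot 48} = \left(5 \left(-2\right) + 4\right) \frac{1}{2} \cdot \frac{1}{48} \cdot 43 = \left(-10 + 4\right) \frac{43}{96} = \left(-6\right) \frac{43}{96} = - \frac{43}{16}$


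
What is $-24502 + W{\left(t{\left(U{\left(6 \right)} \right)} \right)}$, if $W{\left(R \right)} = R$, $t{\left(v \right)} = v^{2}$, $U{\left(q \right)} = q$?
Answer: $-24466$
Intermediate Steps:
$-24502 + W{\left(t{\left(U{\left(6 \right)} \right)} \right)} = -24502 + 6^{2} = -24502 + 36 = -24466$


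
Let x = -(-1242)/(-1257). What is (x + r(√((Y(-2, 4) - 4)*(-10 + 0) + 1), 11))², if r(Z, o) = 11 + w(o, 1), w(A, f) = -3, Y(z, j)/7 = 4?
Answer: 8631844/175561 ≈ 49.167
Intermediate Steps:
Y(z, j) = 28 (Y(z, j) = 7*4 = 28)
r(Z, o) = 8 (r(Z, o) = 11 - 3 = 8)
x = -414/419 (x = -(-1242)*(-1)/1257 = -1*414/419 = -414/419 ≈ -0.98807)
(x + r(√((Y(-2, 4) - 4)*(-10 + 0) + 1), 11))² = (-414/419 + 8)² = (2938/419)² = 8631844/175561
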